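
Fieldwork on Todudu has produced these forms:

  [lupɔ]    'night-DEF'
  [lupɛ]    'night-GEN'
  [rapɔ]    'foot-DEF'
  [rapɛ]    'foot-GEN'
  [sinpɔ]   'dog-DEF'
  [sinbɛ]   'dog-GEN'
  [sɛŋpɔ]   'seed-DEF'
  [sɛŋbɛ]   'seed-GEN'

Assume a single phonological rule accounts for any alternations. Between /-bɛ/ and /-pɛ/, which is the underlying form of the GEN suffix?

/-bɛ/

The GEN suffix surfaces as [-bɛ] and [-pɛ], depending on the final segment of the stem.
The DEF suffix, which begins with [p], is invariant after every stem; so [p] is not altered by any rule here.
So the underlying form is /-bɛ/, and voiced stops become voiceless after a vowel.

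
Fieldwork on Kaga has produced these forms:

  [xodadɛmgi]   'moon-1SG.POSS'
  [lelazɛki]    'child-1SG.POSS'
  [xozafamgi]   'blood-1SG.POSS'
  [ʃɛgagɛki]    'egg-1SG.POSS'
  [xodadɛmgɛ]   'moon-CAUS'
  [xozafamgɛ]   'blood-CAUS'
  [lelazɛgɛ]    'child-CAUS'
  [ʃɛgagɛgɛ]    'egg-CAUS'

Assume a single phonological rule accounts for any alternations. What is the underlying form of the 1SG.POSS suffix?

/-ki/

The 1SG.POSS suffix surfaces as [-gi] and [-ki], depending on the final segment of the stem.
The CAUS suffix, which begins with [g], is invariant after every stem; so [g] is not altered by any rule here.
The 1SG.POSS suffix is therefore /-ki/ underlyingly, with post-nasal voicing: voiceless stops become voiced after a nasal.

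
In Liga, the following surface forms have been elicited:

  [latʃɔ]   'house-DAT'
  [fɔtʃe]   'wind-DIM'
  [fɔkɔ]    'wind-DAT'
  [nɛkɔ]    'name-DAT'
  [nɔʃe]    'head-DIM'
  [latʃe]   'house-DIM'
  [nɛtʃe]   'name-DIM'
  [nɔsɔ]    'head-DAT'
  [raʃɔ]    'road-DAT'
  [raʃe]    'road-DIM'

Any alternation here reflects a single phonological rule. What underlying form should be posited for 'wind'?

The root 'wind' surfaces as [fɔkɔ] and [fɔtʃe], with a stem-final [k] ~ [tʃ] alternation.
Compare 'house', with invariant [tʃ] in [latʃɔ] and [latʃe]: an analysis with underlying /tʃ/ and a rule producing [k] before the DAT suffix would wrongly predict alternation here too.
So /k/ is underlying, and a rule of palatalization before a front vowel — /k/ and /s/ become palato-alveolar [tʃ] and [ʃ] before a front vowel — gives [tʃ].

/fɔk/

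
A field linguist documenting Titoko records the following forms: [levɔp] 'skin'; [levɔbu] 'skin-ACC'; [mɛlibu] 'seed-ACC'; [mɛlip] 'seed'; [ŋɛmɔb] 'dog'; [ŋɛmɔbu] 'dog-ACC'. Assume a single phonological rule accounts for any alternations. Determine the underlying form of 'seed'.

/mɛlip/

In [mɛlip] and [mɛlibu] the final segment of 'seed' alternates: [p] ~ [b].
But 'dog' keeps [b] in both environments ([ŋɛmɔb], [ŋɛmɔbu]), so there is no rule changing /b/ to [p] in isolation.
The underlying segment must be /p/; voiceless stops become voiced between vowels, yielding [b] there.
So 'seed' = /mɛlip/.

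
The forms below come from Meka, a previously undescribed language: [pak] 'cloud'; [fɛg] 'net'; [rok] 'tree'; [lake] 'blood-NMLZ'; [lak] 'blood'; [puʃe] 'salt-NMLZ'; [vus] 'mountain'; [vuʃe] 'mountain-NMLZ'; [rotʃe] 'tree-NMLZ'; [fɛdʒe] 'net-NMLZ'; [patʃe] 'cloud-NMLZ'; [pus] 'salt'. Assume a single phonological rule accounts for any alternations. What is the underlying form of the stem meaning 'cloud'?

/patʃ/

In [pak] and [patʃe] the final segment of 'cloud' alternates: [k] ~ [tʃ].
But 'blood' keeps [k] in both environments ([lak], [lake]), so there is no rule changing /k/ to [tʃ] before the NMLZ suffix.
So /tʃ/ is underlying, and a rule of depalatalization — palato-alveolar /tʃ/, /dʒ/ and /ʃ/ become [k], [g] and [s] when no front vowel follows — gives [k].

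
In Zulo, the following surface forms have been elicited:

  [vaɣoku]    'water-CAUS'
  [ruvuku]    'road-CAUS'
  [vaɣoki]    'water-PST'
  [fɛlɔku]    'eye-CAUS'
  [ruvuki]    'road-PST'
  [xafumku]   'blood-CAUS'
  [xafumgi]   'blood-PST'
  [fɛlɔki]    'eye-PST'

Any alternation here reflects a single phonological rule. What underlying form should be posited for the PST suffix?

The PST morpheme has two allomorphs, [-gi] and [-ki].
By contrast the CAUS suffix keeps its initial [k] throughout — that segment must be underlying.
So the underlying form is /-gi/, and voiced stops become voiceless after a vowel.

/-gi/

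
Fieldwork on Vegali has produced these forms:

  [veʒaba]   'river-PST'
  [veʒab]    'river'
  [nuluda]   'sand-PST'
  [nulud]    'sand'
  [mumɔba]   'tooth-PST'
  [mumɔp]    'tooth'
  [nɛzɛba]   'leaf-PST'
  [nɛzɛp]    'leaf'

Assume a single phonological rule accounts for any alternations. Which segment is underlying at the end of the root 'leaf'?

The root 'leaf' surfaces as [nɛzɛba] and [nɛzɛp], with a stem-final [b] ~ [p] alternation.
Compare 'river', with invariant [b] in [veʒaba] and [veʒab]: an analysis with underlying /b/ and a rule producing [p] in isolation would wrongly predict alternation here too.
The alternation reflects intervocalic voicing: voiceless stops become voiced between vowels. /p/ is underlying.

/p/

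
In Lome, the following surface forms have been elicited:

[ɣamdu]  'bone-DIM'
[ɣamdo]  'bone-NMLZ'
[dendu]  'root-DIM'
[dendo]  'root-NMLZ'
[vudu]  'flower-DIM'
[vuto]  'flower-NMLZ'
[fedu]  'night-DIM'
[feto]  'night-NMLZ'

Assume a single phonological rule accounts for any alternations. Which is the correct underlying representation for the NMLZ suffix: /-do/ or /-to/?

/-to/

The NMLZ suffix surfaces as [-do] and [-to], depending on the final segment of the stem.
By contrast the DIM suffix keeps its initial [d] throughout — that segment must be underlying.
So the underlying form is /-to/, and voiceless stops become voiced after a nasal.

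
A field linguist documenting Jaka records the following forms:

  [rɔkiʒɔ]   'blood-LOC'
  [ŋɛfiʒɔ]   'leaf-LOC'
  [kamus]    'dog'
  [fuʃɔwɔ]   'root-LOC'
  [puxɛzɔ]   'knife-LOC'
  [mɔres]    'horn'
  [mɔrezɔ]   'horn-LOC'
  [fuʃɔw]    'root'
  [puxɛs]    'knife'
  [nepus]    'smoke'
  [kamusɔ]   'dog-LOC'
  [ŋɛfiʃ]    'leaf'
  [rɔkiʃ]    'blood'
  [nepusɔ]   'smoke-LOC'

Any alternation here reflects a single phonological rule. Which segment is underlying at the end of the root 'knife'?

The stem for 'knife' ends in [z] in [puxɛzɔ] but [s] in [puxɛs].
If /s/ were underlying and a rule turned it into [z] before the LOC suffix, 'dog' would also alternate; but it has [s] in both [kamusɔ] and [kamus].
Therefore /z/ is basic and [s] is derived by word-final obstruent devoicing (voiced obstruents become voiceless word-finally).

/z/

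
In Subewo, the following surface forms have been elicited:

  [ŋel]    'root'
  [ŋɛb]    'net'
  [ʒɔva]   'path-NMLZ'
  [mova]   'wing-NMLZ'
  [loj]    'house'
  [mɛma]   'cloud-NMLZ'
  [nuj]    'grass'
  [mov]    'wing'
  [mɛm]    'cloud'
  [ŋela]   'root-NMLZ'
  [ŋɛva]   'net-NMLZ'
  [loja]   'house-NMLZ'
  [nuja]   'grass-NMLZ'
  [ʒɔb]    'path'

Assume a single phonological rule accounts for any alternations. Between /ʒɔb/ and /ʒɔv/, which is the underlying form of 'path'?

/ʒɔb/

In [ʒɔb] and [ʒɔva] the final segment of 'path' alternates: [b] ~ [v].
If /v/ were underlying and a rule turned it into [b] in isolation, 'wing' would also alternate; but it has [v] in both [mov] and [mova].
The underlying segment must be /b/; voiced stops become fricatives between vowels, yielding [v] there.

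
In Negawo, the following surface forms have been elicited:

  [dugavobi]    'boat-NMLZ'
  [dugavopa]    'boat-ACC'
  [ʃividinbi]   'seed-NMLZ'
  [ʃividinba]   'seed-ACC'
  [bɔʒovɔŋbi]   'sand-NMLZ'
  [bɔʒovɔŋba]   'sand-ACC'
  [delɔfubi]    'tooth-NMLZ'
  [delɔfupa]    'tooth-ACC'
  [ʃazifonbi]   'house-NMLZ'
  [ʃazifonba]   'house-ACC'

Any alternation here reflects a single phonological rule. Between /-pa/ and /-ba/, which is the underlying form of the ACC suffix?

/-pa/

The ACC suffix surfaces as [-ba] and [-pa], depending on the final segment of the stem.
The NMLZ suffix, which begins with [b], is invariant after every stem; so [b] is not altered by any rule here.
The ACC suffix is therefore /-pa/ underlyingly, with post-nasal voicing: voiceless stops become voiced after a nasal.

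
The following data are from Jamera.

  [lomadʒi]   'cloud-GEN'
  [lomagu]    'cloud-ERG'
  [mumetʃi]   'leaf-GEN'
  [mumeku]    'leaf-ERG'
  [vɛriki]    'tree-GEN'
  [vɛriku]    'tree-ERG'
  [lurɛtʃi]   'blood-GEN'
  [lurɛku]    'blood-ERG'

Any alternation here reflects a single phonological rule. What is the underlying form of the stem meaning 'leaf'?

/mumetʃ/

'leaf' shows [tʃ] ~ [k] at the end of the stem ([mumetʃi] vs [mumeku]).
Compare 'tree', with invariant [k] in [vɛriki] and [vɛriku]: an analysis with underlying /k/ and a rule producing [tʃ] before the GEN suffix would wrongly predict alternation here too.
So /tʃ/ is underlying, and a rule of depalatalization — palato-alveolar /tʃ/ and /dʒ/ become [k] and [g] when no front vowel follows — gives [k].
Hence 'leaf' is /mumetʃ/ underlyingly.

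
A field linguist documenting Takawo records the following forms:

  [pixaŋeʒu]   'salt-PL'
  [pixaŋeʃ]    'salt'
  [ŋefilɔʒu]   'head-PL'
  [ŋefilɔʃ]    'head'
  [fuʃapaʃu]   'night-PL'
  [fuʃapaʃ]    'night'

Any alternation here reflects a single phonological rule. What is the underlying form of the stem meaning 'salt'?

/pixaŋeʒ/

'salt' shows [ʒ] ~ [ʃ] at the end of the stem ([pixaŋeʒu] vs [pixaŋeʃ]).
If /ʃ/ were underlying and a rule turned it into [ʒ] before the PL suffix, 'night' would also alternate; but it has [ʃ] in both [fuʃapaʃu] and [fuʃapaʃ].
Therefore /ʒ/ is basic and [ʃ] is derived by word-final obstruent devoicing (voiced obstruents become voiceless word-finally).
The underlying form of 'salt' is therefore /pixaŋeʒ/.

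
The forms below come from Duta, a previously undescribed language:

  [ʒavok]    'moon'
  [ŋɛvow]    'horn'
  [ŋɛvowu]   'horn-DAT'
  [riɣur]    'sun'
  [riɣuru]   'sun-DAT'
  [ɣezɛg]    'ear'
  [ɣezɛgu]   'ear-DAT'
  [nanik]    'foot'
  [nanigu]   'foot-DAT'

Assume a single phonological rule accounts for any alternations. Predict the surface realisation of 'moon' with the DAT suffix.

[ʒavogu]

The stem for 'foot' ends in [k] in [nanik] but [g] in [nanigu].
Compare 'ear', with invariant [g] in [ɣezɛg] and [ɣezɛgu]: an analysis with underlying /g/ and a rule producing [k] in isolation would wrongly predict alternation here too.
So /k/ is underlying, and a rule of intervocalic voicing — voiceless stops become voiced between vowels — gives [g].
From [ʒavok] the stem 'moon' is /ʒavok/; between vowels this yields [ʒavogu].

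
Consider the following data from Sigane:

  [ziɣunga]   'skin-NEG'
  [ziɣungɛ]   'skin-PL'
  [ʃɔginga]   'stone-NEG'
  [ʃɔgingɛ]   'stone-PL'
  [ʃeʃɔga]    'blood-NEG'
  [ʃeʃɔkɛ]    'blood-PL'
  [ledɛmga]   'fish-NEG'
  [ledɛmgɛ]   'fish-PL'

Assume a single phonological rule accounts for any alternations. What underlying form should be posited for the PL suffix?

The PL suffix surfaces as [-gɛ] and [-kɛ], depending on the final segment of the stem.
The NEG suffix, which begins with [g], is invariant after every stem; so [g] is not altered by any rule here.
So the underlying form is /-kɛ/, and voiceless stops become voiced after a nasal.

/-kɛ/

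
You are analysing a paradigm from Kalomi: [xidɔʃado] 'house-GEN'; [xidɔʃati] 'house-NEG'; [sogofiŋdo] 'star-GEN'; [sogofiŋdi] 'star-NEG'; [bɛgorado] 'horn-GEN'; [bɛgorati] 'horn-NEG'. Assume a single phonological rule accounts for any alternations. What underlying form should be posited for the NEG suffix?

/-ti/

The NEG suffix surfaces as [-di] and [-ti], depending on the final segment of the stem.
By contrast the GEN suffix keeps its initial [d] throughout — that segment must be underlying.
The NEG suffix is therefore /-ti/ underlyingly, with post-nasal voicing: voiceless stops become voiced after a nasal.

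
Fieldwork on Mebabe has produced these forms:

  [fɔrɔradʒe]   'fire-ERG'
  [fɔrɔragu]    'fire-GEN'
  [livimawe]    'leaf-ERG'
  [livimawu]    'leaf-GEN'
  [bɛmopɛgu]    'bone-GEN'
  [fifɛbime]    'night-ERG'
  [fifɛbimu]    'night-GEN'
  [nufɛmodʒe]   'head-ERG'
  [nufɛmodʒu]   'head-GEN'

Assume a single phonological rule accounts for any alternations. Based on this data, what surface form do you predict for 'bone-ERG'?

The root 'fire' surfaces as [fɔrɔradʒe] and [fɔrɔragu], with a stem-final [dʒ] ~ [g] alternation.
Compare 'head', with invariant [dʒ] in [nufɛmodʒe] and [nufɛmodʒu]: an analysis with underlying /dʒ/ and a rule producing [g] before the GEN suffix would wrongly predict alternation here too.
So /g/ is underlying, and a rule of palatalization before a front vowel — /g/ becomes palato-alveolar [dʒ] before a front vowel — gives [dʒ].
The one attested form of 'bone', [bɛmopɛgu], shows underlying /bɛmopɛg/. Applying the same rule before a front vowel gives [bɛmopɛdʒe].

[bɛmopɛdʒe]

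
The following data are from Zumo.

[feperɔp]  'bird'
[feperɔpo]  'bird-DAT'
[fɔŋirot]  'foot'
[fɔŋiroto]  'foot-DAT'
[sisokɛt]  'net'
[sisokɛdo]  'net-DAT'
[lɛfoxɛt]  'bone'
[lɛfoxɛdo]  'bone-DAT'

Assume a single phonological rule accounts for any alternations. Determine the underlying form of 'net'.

The stem for 'net' ends in [t] in [sisokɛt] but [d] in [sisokɛdo].
Compare 'foot', with invariant [t] in [fɔŋirot] and [fɔŋiroto]: an analysis with underlying /t/ and a rule producing [d] before the DAT suffix would wrongly predict alternation here too.
So /d/ is underlying, and a rule of word-final obstruent devoicing — voiced obstruents become voiceless word-finally — gives [t].
The underlying form of 'net' is therefore /sisokɛd/.

/sisokɛd/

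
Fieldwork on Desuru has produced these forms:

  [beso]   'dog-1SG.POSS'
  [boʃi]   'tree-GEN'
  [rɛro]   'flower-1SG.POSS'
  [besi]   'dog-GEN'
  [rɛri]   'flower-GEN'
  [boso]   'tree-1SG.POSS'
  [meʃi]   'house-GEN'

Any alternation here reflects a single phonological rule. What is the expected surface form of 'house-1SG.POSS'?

[meso]

The root 'tree' surfaces as [boʃi] and [boso], with a stem-final [ʃ] ~ [s] alternation.
If /s/ were underlying and a rule turned it into [ʃ] before the GEN suffix, 'dog' would also alternate; but it has [s] in both [besi] and [beso].
Therefore /ʃ/ is basic and [s] is derived by depalatalization (palato-alveolar /ʃ/ becomes [s] when no front vowel follows).
The one attested form of 'house', [meʃi], shows underlying /meʃ/. Applying the same rule when no front vowel follows gives [meso].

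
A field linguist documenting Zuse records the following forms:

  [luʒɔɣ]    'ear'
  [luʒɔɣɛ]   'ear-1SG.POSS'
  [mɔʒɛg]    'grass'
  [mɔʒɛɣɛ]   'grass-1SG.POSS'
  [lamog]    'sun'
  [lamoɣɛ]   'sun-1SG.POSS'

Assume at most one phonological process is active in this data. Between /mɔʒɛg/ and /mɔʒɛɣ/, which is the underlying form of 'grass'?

The root 'grass' surfaces as [mɔʒɛg] and [mɔʒɛɣɛ], with a stem-final [g] ~ [ɣ] alternation.
If /ɣ/ were underlying and a rule turned it into [g] in isolation, 'ear' would also alternate; but it has [ɣ] in both [luʒɔɣ] and [luʒɔɣɛ].
The underlying segment must be /g/; voiced stops become fricatives between vowels, yielding [ɣ] there.

/mɔʒɛg/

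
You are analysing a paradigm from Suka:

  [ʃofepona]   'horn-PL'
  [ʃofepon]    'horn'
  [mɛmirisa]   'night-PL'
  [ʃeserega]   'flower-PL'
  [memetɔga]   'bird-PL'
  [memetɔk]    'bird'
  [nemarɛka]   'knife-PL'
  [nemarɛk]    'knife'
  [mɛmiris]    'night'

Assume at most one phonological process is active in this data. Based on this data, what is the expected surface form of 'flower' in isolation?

[ʃeserek]

'bird' shows [g] ~ [k] at the end of the stem ([memetɔga] vs [memetɔk]).
But 'knife' keeps [k] in both environments ([nemarɛka], [nemarɛk]), so there is no rule changing /k/ to [g] before the PL suffix.
The alternation reflects word-final obstruent devoicing: voiced obstruents become voiceless word-finally. /g/ is underlying.
The one attested form of 'flower', [ʃeserega], shows underlying /ʃesereg/. Applying the same rule word-finally gives [ʃeserek].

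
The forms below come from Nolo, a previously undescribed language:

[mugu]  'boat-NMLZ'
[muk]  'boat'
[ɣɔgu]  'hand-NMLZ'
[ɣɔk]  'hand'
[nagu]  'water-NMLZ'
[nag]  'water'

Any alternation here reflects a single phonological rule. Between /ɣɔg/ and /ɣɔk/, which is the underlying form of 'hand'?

/ɣɔk/

The root 'hand' surfaces as [ɣɔgu] and [ɣɔk], with a stem-final [g] ~ [k] alternation.
If /g/ were underlying and a rule turned it into [k] in isolation, 'water' would also alternate; but it has [g] in both [nagu] and [nag].
The alternation reflects intervocalic voicing: voiceless stops become voiced between vowels. /k/ is underlying.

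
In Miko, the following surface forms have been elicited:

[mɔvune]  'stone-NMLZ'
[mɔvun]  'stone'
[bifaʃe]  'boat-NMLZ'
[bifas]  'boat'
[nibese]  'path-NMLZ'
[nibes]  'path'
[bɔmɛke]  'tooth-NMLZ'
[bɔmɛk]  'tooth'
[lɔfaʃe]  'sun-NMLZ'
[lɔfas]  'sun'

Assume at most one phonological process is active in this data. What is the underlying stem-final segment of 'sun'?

/ʃ/

The stem for 'sun' ends in [ʃ] in [lɔfaʃe] but [s] in [lɔfas].
Compare 'path', with invariant [s] in [nibese] and [nibes]: an analysis with underlying /s/ and a rule producing [ʃ] before the NMLZ suffix would wrongly predict alternation here too.
Therefore /ʃ/ is basic and [s] is derived by depalatalization (palato-alveolar /ʃ/ becomes [s] when no front vowel follows).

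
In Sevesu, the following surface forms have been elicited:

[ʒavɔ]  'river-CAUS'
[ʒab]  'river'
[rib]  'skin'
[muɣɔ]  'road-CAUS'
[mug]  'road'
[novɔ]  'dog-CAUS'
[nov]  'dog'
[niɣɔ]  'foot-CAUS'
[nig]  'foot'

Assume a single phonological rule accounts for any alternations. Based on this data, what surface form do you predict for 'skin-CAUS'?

The stem for 'river' ends in [v] in [ʒavɔ] but [b] in [ʒab].
The stem 'dog' ([novɔ], [nov]) shows [v] unchanged in both environments, so [v] cannot be basic with [b] derived in isolation.
Therefore /b/ is basic and [v] is derived by intervocalic spirantization (voiced stops become fricatives between vowels).
The one attested form of 'skin', [rib], shows underlying /rib/. Applying the same rule between vowels gives [rivɔ].

[rivɔ]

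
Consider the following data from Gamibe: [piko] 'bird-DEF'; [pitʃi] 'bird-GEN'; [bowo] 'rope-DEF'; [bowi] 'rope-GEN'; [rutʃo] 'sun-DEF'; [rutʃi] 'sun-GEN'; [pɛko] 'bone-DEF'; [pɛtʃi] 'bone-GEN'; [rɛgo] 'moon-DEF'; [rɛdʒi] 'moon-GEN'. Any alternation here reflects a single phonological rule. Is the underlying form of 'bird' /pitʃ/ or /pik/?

/pik/

In [piko] and [pitʃi] the final segment of 'bird' alternates: [k] ~ [tʃ].
The stem 'sun' ([rutʃo], [rutʃi]) shows [tʃ] unchanged in both environments, so [tʃ] cannot be basic with [k] derived before the DEF suffix.
The alternation reflects palatalization before a front vowel: /k/ and /g/ become palato-alveolar [tʃ] and [dʒ] before a front vowel. /k/ is underlying.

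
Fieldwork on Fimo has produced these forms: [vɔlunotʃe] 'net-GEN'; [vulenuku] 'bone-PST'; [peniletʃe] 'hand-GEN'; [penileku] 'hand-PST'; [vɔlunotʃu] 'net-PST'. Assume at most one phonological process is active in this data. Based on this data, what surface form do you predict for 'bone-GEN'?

The root 'hand' surfaces as [penileku] and [peniletʃe], with a stem-final [k] ~ [tʃ] alternation.
Compare 'net', with invariant [tʃ] in [vɔlunotʃu] and [vɔlunotʃe]: an analysis with underlying /tʃ/ and a rule producing [k] before the PST suffix would wrongly predict alternation here too.
So /k/ is underlying, and a rule of palatalization before a front vowel — /k/ becomes palato-alveolar [tʃ] before a front vowel — gives [tʃ].
The one attested form of 'bone', [vulenuku], shows underlying /vulenuk/. Applying the same rule before a front vowel gives [vulenutʃe].

[vulenutʃe]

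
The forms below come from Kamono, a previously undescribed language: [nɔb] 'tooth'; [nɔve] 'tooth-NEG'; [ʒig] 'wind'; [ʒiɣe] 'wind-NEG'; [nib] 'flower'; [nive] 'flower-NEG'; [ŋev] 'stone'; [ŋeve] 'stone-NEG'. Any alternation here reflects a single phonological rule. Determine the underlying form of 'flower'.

The stem for 'flower' ends in [b] in [nib] but [v] in [nive].
Compare 'stone', with invariant [v] in [ŋev] and [ŋeve]: an analysis with underlying /v/ and a rule producing [b] in isolation would wrongly predict alternation here too.
Therefore /b/ is basic and [v] is derived by intervocalic spirantization (voiced stops become fricatives between vowels).
So 'flower' = /nib/.

/nib/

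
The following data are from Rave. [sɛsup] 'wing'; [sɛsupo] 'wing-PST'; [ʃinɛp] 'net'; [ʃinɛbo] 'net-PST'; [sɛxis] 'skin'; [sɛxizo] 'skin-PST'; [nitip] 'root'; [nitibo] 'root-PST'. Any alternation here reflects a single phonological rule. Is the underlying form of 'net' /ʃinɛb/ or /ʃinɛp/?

/ʃinɛb/

In [ʃinɛp] and [ʃinɛbo] the final segment of 'net' alternates: [p] ~ [b].
The stem 'wing' ([sɛsup], [sɛsupo]) shows [p] unchanged in both environments, so [p] cannot be basic with [b] derived before the PST suffix.
The alternation reflects word-final obstruent devoicing: voiced obstruents become voiceless word-finally. /b/ is underlying.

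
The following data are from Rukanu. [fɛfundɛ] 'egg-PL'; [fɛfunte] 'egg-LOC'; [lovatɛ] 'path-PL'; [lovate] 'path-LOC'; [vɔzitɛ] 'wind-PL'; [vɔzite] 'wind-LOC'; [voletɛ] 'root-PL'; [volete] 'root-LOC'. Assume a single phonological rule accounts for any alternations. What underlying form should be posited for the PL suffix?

The PL suffix surfaces as [-dɛ] and [-tɛ], depending on the final segment of the stem.
By contrast the LOC suffix keeps its initial [t] throughout — that segment must be underlying.
The PL suffix is therefore /-dɛ/ underlyingly, with post-vocalic devoicing: voiced stops become voiceless after a vowel.

/-dɛ/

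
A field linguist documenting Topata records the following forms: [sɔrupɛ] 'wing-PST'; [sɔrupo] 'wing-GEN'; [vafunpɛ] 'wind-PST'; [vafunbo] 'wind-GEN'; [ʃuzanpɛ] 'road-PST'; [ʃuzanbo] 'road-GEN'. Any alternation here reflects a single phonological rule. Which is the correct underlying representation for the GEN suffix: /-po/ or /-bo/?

The GEN suffix surfaces as [-bo] and [-po], depending on the final segment of the stem.
The PST suffix, which begins with [p], is invariant after every stem; so [p] is not altered by any rule here.
So the underlying form is /-bo/, and voiced stops become voiceless after a vowel.

/-bo/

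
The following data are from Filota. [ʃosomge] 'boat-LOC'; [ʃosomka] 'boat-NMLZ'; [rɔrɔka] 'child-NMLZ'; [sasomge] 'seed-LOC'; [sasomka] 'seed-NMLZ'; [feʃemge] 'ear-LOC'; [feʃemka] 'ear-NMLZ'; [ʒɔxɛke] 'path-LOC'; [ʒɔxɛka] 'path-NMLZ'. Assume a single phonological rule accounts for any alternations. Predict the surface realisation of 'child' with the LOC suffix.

[rɔrɔke]

The LOC morpheme has two allomorphs, [-ge] and [-ke].
By contrast the NMLZ suffix keeps its initial [k] throughout — that segment must be underlying.
So the underlying form is /-ge/, and voiced stops become voiceless after a vowel.
After 'child', which ends in a vowel, the suffix surfaces as [-ke], giving [rɔrɔke].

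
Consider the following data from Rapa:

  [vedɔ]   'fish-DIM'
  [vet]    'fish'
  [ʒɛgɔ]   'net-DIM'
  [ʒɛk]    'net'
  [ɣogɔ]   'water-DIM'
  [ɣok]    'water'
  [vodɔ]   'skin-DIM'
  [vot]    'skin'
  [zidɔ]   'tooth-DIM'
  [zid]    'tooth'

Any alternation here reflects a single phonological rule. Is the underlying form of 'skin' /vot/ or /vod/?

The stem for 'skin' ends in [d] in [vodɔ] but [t] in [vot].
The stem 'tooth' ([zidɔ], [zid]) shows [d] unchanged in both environments, so [d] cannot be basic with [t] derived in isolation.
The underlying segment must be /t/; voiceless stops become voiced between vowels, yielding [d] there.

/vot/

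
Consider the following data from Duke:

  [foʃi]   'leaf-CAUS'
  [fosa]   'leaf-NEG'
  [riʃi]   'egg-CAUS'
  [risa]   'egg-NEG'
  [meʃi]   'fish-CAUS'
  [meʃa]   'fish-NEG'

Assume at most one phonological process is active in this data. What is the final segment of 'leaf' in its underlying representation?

'leaf' shows [ʃ] ~ [s] at the end of the stem ([foʃi] vs [fosa]).
Compare 'fish', with invariant [ʃ] in [meʃi] and [meʃa]: an analysis with underlying /ʃ/ and a rule producing [s] before the NEG suffix would wrongly predict alternation here too.
Therefore /s/ is basic and [ʃ] is derived by palatalization before a front vowel (/s/ becomes palato-alveolar [ʃ] before a front vowel).

/s/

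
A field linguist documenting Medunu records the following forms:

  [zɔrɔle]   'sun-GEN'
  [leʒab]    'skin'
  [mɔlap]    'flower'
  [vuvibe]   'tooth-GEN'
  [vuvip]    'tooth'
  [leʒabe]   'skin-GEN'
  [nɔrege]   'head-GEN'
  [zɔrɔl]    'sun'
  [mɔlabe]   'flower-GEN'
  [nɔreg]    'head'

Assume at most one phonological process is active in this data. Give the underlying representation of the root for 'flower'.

'flower' shows [p] ~ [b] at the end of the stem ([mɔlap] vs [mɔlabe]).
But 'skin' keeps [b] in both environments ([leʒab], [leʒabe]), so there is no rule changing /b/ to [p] in isolation.
Therefore /p/ is basic and [b] is derived by intervocalic voicing (voiceless stops become voiced between vowels).

/mɔlap/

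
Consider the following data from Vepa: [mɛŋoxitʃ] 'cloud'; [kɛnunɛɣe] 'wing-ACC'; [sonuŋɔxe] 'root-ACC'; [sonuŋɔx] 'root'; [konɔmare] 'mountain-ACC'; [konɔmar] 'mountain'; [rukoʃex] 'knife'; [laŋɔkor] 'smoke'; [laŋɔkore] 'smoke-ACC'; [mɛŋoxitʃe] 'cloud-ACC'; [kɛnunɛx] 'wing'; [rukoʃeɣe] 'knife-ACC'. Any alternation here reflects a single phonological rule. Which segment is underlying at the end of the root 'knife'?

/ɣ/

In [rukoʃeɣe] and [rukoʃex] the final segment of 'knife' alternates: [ɣ] ~ [x].
Compare 'root', with invariant [x] in [sonuŋɔxe] and [sonuŋɔx]: an analysis with underlying /x/ and a rule producing [ɣ] before the ACC suffix would wrongly predict alternation here too.
Therefore /ɣ/ is basic and [x] is derived by word-final obstruent devoicing (voiced obstruents become voiceless word-finally).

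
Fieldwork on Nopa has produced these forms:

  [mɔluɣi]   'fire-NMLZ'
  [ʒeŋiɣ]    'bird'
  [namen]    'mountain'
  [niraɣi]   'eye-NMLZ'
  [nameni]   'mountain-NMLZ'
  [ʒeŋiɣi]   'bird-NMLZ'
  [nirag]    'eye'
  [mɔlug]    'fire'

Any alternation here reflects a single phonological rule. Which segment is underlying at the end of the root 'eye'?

/g/

The root 'eye' surfaces as [niraɣi] and [nirag], with a stem-final [ɣ] ~ [g] alternation.
Compare 'bird', with invariant [ɣ] in [ʒeŋiɣi] and [ʒeŋiɣ]: an analysis with underlying /ɣ/ and a rule producing [g] in isolation would wrongly predict alternation here too.
The alternation reflects intervocalic spirantization: voiced stops become fricatives between vowels. /g/ is underlying.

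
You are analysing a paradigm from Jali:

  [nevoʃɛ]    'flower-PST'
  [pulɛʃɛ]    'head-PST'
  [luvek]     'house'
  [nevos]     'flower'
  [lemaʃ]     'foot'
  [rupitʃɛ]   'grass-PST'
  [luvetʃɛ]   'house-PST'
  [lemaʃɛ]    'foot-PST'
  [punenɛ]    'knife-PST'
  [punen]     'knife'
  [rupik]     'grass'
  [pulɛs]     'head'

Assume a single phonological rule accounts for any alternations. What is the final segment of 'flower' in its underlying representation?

The stem for 'flower' ends in [s] in [nevos] but [ʃ] in [nevoʃɛ].
The stem 'foot' ([lemaʃ], [lemaʃɛ]) shows [ʃ] unchanged in both environments, so [ʃ] cannot be basic with [s] derived in isolation.
The underlying segment must be /s/; /k/ and /s/ become palato-alveolar [tʃ] and [ʃ] before a front vowel, yielding [ʃ] there.

/s/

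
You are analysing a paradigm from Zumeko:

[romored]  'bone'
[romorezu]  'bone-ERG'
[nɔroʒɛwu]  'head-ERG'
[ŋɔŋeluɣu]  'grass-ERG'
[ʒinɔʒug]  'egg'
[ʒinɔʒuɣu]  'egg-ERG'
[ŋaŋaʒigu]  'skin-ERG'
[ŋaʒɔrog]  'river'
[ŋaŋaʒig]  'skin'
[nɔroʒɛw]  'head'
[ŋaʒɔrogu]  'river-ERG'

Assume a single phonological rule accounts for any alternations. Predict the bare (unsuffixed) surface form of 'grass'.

[ŋɔŋelug]

In [ʒinɔʒuɣu] and [ʒinɔʒug] the final segment of 'egg' alternates: [ɣ] ~ [g].
The stem 'river' ([ŋaʒɔrogu], [ŋaʒɔrog]) shows [g] unchanged in both environments, so [g] cannot be basic with [ɣ] derived before the ERG suffix.
Therefore /ɣ/ is basic and [g] is derived by word-final hardening (voiced fricatives become stops word-finally).
The one attested form of 'grass', [ŋɔŋeluɣu], shows underlying /ŋɔŋeluɣ/. Applying the same rule word-finally gives [ŋɔŋelug].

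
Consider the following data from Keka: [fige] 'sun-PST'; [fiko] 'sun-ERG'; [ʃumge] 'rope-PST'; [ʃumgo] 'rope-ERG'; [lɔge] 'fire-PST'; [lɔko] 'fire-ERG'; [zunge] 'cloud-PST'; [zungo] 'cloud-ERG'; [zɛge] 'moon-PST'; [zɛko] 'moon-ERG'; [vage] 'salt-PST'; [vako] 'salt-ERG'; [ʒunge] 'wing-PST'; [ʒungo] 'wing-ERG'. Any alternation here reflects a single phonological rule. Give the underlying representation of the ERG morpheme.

The ERG suffix surfaces as [-go] and [-ko], depending on the final segment of the stem.
By contrast the PST suffix keeps its initial [g] throughout — that segment must be underlying.
The ERG suffix is therefore /-ko/ underlyingly, with post-nasal voicing: voiceless stops become voiced after a nasal.

/-ko/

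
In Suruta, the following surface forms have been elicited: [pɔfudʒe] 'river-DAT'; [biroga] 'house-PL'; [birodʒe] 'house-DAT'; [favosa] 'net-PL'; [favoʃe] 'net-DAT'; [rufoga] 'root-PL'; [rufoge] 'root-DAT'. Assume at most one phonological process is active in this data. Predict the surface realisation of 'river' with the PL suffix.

[pɔfuga]

'house' shows [g] ~ [dʒ] at the end of the stem ([biroga] vs [birodʒe]).
If /g/ were underlying and a rule turned it into [dʒ] before the DAT suffix, 'root' would also alternate; but it has [g] in both [rufoga] and [rufoge].
Therefore /dʒ/ is basic and [g] is derived by depalatalization (palato-alveolar /dʒ/ and /ʃ/ become [g] and [s] when no front vowel follows).
From [pɔfudʒe] the stem 'river' is /pɔfudʒ/; when no front vowel follows this yields [pɔfuga].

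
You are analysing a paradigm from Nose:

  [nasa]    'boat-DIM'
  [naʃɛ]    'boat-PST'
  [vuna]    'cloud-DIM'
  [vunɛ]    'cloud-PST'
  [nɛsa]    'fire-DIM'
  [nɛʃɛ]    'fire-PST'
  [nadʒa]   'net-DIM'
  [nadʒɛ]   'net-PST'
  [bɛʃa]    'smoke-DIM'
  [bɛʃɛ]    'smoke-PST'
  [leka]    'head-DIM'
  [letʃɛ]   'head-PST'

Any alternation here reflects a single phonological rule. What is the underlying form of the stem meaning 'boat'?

'boat' shows [s] ~ [ʃ] at the end of the stem ([nasa] vs [naʃɛ]).
Compare 'smoke', with invariant [ʃ] in [bɛʃa] and [bɛʃɛ]: an analysis with underlying /ʃ/ and a rule producing [s] before the DIM suffix would wrongly predict alternation here too.
The underlying segment must be /s/; /k/ and /s/ become palato-alveolar [tʃ] and [ʃ] before a front vowel, yielding [ʃ] there.

/nas/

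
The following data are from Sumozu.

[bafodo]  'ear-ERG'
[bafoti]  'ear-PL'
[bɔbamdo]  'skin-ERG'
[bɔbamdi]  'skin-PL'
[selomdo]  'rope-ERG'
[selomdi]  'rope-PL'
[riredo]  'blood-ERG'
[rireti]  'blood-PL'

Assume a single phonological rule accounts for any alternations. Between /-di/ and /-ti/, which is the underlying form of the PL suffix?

/-ti/

The PL morpheme has two allomorphs, [-di] and [-ti].
By contrast the ERG suffix keeps its initial [d] throughout — that segment must be underlying.
The PL suffix is therefore /-ti/ underlyingly, with post-nasal voicing: voiceless stops become voiced after a nasal.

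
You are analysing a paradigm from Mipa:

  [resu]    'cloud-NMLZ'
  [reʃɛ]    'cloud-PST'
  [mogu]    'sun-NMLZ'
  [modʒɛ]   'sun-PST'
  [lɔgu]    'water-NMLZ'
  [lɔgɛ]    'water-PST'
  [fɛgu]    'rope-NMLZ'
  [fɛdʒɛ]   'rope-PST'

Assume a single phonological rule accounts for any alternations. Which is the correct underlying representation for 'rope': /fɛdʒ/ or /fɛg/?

/fɛdʒ/

The root 'rope' surfaces as [fɛgu] and [fɛdʒɛ], with a stem-final [g] ~ [dʒ] alternation.
The stem 'water' ([lɔgu], [lɔgɛ]) shows [g] unchanged in both environments, so [g] cannot be basic with [dʒ] derived before the PST suffix.
So /dʒ/ is underlying, and a rule of depalatalization — palato-alveolar /dʒ/ and /ʃ/ become [g] and [s] when no front vowel follows — gives [g].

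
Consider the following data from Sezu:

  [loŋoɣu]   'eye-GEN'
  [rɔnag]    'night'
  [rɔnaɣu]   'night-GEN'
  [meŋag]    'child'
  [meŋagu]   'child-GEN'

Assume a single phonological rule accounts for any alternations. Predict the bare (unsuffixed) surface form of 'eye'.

'night' shows [g] ~ [ɣ] at the end of the stem ([rɔnag] vs [rɔnaɣu]).
If /g/ were underlying and a rule turned it into [ɣ] before the GEN suffix, 'child' would also alternate; but it has [g] in both [meŋag] and [meŋagu].
So /ɣ/ is underlying, and a rule of word-final hardening — voiced fricatives become stops word-finally — gives [g].
From [loŋoɣu] the stem 'eye' is /loŋoɣ/; word-finally this yields [loŋog].

[loŋog]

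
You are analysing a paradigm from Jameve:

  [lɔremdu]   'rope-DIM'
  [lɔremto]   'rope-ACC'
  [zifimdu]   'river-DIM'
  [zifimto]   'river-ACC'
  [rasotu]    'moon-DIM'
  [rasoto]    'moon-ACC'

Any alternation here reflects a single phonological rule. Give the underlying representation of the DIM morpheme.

/-du/

The DIM suffix surfaces as [-du] and [-tu], depending on the final segment of the stem.
The ACC suffix, which begins with [t], is invariant after every stem; so [t] is not altered by any rule here.
The DIM suffix is therefore /-du/ underlyingly, with post-vocalic devoicing: voiced stops become voiceless after a vowel.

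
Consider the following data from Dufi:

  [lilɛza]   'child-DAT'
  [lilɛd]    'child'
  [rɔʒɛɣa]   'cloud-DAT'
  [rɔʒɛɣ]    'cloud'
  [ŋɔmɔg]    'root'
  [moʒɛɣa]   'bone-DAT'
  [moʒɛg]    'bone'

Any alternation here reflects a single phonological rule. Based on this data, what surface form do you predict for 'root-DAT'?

'bone' shows [ɣ] ~ [g] at the end of the stem ([moʒɛɣa] vs [moʒɛg]).
If /ɣ/ were underlying and a rule turned it into [g] in isolation, 'cloud' would also alternate; but it has [ɣ] in both [rɔʒɛɣa] and [rɔʒɛɣ].
The alternation reflects intervocalic spirantization: voiced stops become fricatives between vowels. /g/ is underlying.
The one attested form of 'root', [ŋɔmɔg], shows underlying /ŋɔmɔg/. Applying the same rule between vowels gives [ŋɔmɔɣa].

[ŋɔmɔɣa]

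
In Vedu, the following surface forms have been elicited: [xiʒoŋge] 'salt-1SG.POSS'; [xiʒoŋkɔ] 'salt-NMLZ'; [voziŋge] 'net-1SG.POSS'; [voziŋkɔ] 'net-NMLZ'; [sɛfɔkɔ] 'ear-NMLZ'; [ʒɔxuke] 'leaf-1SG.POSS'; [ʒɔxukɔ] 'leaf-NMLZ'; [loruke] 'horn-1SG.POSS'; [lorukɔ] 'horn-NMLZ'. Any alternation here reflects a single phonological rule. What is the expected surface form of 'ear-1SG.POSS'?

The 1SG.POSS suffix surfaces as [-ge] and [-ke], depending on the final segment of the stem.
By contrast the NMLZ suffix keeps its initial [k] throughout — that segment must be underlying.
So the underlying form is /-ge/, and voiced stops become voiceless after a vowel.
After 'ear', which ends in a vowel, the suffix surfaces as [-ke], giving [sɛfɔke].

[sɛfɔke]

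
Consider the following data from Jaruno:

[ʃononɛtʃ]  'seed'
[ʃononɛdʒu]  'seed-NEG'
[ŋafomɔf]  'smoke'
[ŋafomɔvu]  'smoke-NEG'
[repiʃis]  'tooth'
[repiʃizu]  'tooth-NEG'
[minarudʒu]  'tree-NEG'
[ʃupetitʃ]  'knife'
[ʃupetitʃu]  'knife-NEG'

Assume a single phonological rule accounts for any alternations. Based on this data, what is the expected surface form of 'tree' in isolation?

[minarutʃ]

The stem for 'seed' ends in [tʃ] in [ʃononɛtʃ] but [dʒ] in [ʃononɛdʒu].
If /tʃ/ were underlying and a rule turned it into [dʒ] before the NEG suffix, 'knife' would also alternate; but it has [tʃ] in both [ʃupetitʃ] and [ʃupetitʃu].
So /dʒ/ is underlying, and a rule of word-final obstruent devoicing — voiced obstruents become voiceless word-finally — gives [tʃ].
From [minarudʒu] the stem 'tree' is /minarudʒ/; word-finally this yields [minarutʃ].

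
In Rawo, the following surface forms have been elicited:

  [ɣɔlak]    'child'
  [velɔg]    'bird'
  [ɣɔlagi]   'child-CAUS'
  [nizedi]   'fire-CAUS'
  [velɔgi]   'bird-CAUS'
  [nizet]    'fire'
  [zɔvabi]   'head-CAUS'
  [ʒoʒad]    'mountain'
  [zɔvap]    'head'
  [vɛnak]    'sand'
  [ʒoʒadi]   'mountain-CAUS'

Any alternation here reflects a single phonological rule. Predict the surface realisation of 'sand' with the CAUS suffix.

In [ɣɔlak] and [ɣɔlagi] the final segment of 'child' alternates: [k] ~ [g].
But 'bird' keeps [g] in both environments ([velɔg], [velɔgi]), so there is no rule changing /g/ to [k] in isolation.
Therefore /k/ is basic and [g] is derived by intervocalic voicing (voiceless stops become voiced between vowels).
From [vɛnak] the stem 'sand' is /vɛnak/; between vowels this yields [vɛnagi].

[vɛnagi]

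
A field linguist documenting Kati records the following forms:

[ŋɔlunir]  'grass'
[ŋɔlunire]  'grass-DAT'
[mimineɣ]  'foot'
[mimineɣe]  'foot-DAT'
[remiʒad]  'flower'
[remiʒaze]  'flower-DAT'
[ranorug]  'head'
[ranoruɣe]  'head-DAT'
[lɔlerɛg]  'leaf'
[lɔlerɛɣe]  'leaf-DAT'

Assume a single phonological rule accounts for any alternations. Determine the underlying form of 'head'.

/ranorug/

'head' shows [g] ~ [ɣ] at the end of the stem ([ranorug] vs [ranoruɣe]).
If /ɣ/ were underlying and a rule turned it into [g] in isolation, 'foot' would also alternate; but it has [ɣ] in both [mimineɣ] and [mimineɣe].
The underlying segment must be /g/; voiced stops become fricatives between vowels, yielding [ɣ] there.
The underlying form of 'head' is therefore /ranorug/.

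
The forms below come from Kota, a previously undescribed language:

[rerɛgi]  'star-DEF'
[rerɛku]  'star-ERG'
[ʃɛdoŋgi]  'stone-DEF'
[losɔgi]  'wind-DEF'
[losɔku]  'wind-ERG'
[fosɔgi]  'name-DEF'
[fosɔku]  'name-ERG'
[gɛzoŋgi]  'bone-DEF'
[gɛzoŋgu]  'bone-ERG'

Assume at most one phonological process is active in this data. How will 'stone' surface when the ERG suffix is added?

The ERG suffix surfaces as [-gu] and [-ku], depending on the final segment of the stem.
The DEF suffix, which begins with [g], is invariant after every stem; so [g] is not altered by any rule here.
The ERG suffix is therefore /-ku/ underlyingly, with post-nasal voicing: voiceless stops become voiced after a nasal.
After 'stone', which ends in a nasal, the suffix surfaces as [-gu], giving [ʃɛdoŋgu].

[ʃɛdoŋgu]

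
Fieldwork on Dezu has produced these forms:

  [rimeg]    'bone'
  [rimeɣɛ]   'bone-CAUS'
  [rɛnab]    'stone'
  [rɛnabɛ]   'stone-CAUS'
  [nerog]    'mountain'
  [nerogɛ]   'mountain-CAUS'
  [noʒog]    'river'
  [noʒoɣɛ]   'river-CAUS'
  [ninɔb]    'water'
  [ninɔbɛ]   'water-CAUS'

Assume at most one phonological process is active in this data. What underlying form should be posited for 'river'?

/noʒoɣ/

'river' shows [g] ~ [ɣ] at the end of the stem ([noʒog] vs [noʒoɣɛ]).
The stem 'mountain' ([nerog], [nerogɛ]) shows [g] unchanged in both environments, so [g] cannot be basic with [ɣ] derived before the CAUS suffix.
The alternation reflects word-final hardening: voiced fricatives become stops word-finally. /ɣ/ is underlying.
The underlying form of 'river' is therefore /noʒoɣ/.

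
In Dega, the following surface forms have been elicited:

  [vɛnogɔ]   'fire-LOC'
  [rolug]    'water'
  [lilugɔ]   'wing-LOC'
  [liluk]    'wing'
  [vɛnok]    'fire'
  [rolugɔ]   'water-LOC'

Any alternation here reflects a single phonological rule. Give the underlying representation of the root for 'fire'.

'fire' shows [k] ~ [g] at the end of the stem ([vɛnok] vs [vɛnogɔ]).
But 'water' keeps [g] in both environments ([rolug], [rolugɔ]), so there is no rule changing /g/ to [k] in isolation.
The alternation reflects intervocalic voicing: voiceless stops become voiced between vowels. /k/ is underlying.
Hence 'fire' is /vɛnok/ underlyingly.

/vɛnok/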